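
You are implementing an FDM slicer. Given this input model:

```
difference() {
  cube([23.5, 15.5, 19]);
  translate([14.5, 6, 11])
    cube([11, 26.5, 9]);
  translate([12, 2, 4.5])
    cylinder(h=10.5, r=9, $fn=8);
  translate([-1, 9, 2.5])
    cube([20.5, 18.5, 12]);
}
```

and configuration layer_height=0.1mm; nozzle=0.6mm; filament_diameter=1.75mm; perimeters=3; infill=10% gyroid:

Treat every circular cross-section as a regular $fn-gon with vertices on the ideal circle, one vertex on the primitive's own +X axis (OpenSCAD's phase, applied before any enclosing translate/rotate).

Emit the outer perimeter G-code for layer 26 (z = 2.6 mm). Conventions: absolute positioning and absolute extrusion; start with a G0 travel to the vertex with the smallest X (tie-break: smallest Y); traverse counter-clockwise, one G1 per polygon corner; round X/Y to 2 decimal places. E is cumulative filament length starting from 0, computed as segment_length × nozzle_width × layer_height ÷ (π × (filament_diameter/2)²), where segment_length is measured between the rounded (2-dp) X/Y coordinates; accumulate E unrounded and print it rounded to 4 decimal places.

At z = 2.6 mm: the cube is present — its section is the full 23.5×15.5 rectangle; the cube at (14.5, 6) does not reach this height (z outside [11, 20]); the cylinder at (12, 2) is not intersected at this z (z outside [4.5, 15]); the 20.5×18.5 cube at (-1, 9) contributes its full rectangle; Taking the first minus the rest: starting from the 23.5×15.5 cube, the 20.5×18.5 cube at (-1, 9) partially overlaps it — only the 126.75 mm² overlap (of its 379.25 mm²) is removed, clipping the outline — 1 connected region. The outline is a single polygon with 6 vertices. Extrusion per mm of travel: 0.6 × 0.1 / (π × 0.875²) = 0.024945. Accumulating E over each segment gives final E = 1.9457.

G0 X0.00 Y0.00 Z2.60
G1 X23.50 Y0.00 E0.5862
G1 X23.50 Y15.50 E0.9729
G1 X19.50 Y15.50 E1.0726
G1 X19.50 Y9.00 E1.2348
G1 X0.00 Y9.00 E1.7212
G1 X0.00 Y0.00 E1.9457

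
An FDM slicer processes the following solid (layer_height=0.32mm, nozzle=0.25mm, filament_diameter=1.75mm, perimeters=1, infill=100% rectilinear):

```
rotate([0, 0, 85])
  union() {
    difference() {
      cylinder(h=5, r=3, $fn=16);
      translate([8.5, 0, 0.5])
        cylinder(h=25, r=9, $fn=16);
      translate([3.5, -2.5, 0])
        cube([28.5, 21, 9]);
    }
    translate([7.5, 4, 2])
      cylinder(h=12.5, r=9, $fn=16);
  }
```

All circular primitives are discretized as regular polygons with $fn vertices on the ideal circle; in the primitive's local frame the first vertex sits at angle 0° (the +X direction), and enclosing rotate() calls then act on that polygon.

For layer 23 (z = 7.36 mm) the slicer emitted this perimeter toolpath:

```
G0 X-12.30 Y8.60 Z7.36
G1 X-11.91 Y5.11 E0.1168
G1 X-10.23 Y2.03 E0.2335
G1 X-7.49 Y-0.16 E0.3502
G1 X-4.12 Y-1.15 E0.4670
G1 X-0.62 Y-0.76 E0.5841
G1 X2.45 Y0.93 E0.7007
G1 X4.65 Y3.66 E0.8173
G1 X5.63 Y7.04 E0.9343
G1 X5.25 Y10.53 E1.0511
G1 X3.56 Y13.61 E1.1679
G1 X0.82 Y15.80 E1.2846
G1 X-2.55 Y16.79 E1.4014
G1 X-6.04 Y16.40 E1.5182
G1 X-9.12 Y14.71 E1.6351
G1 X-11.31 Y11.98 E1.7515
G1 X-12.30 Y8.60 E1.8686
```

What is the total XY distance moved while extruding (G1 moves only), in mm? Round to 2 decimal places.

Sum the Euclidean lengths of each G1 segment: total = 56.18 mm.

56.18 mm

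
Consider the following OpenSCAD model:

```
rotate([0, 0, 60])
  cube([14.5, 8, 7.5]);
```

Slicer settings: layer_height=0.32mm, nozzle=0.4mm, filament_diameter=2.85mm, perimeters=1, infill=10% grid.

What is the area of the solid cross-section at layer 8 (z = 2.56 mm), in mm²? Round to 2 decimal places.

At z = 2.56 mm: the 14.5×8 cube contributes its full rectangle (area 116.00 mm²); (rotated 60° about Z; rotation is an isometry so areas/perimeters/island counts are preserved). Overall, the cross-section is a single solid region. Net area = 116.00 mm².

116.00 mm²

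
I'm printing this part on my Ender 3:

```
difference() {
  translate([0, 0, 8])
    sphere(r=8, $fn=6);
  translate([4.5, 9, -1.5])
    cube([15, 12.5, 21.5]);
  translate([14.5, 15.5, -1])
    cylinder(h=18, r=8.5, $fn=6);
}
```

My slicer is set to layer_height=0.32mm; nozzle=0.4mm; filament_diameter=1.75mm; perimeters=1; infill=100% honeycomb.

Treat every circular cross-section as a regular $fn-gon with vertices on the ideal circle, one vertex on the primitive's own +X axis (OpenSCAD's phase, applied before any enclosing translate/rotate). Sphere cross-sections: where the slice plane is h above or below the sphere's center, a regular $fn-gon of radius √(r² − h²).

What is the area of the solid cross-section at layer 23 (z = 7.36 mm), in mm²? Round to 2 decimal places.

At z = 7.36 mm: the r=8 sphere slices to a regular 6-gon of circumradius 7.974 (√(r²−h²) with h=0.64 from center) (area = (6/2)·7.974²·sin(360°/6) = 165.21 mm²); the 15×12.5 cube at (4.5, 9) contributes its full rectangle (area 187.50 mm²); the cylinder at (14.5, 15.5): section is a regular 6-gon, circumradius r=8.5 (area = (6/2)·8.500²·sin(360°/6) = 187.71 mm²); Taking the first minus the rest: starting from the r=8 sphere (165.21 mm²), the 15×12.5 cube at (4.5, 9) misses the remaining region (no effect); the r=8.5 cylinder at (14.5, 15.5) misses the remaining region (no effect) — area = 165.21 mm². Overall, the cross-section is a single solid region. Net area = 165.21 mm².

165.21 mm²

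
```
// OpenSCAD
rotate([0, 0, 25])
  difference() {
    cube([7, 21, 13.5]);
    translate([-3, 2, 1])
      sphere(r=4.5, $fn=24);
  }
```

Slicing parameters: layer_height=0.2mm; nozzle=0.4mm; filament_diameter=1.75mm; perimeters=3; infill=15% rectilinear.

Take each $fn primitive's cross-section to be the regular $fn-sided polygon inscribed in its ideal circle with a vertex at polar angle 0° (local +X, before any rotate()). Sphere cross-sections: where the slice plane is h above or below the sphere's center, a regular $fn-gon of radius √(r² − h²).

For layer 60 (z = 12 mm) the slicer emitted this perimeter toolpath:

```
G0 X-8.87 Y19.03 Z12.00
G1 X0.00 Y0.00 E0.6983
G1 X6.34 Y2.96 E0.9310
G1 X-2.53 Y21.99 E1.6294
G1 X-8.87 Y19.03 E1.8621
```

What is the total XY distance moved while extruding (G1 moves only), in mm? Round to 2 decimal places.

Sum the Euclidean lengths of each G1 segment: total = 55.99 mm.

55.99 mm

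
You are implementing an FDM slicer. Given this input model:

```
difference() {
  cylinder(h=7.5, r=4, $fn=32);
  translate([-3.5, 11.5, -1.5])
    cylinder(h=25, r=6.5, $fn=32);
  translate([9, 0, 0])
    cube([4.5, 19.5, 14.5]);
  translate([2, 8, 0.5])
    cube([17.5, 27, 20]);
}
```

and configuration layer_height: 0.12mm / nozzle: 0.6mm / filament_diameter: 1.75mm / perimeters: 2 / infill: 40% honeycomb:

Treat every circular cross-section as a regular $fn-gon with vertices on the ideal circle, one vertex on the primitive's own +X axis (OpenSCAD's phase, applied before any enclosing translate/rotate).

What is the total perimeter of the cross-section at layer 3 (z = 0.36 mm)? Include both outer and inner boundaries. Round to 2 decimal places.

At z = 0.36 mm: the r=4 cylinder gives a regular 32-gon of circumradius 4 (constant along its height) (perimeter = 2·32·4.000·sin(180°/32) = 25.09 mm); the cylinder at (-3.5, 11.5): section is a regular 32-gon, circumradius r=6.5 (perimeter = 2·32·6.500·sin(180°/32) = 40.78 mm); the cube at (9, 0) is present — its section is the full 4.5×19.5 rectangle (perimeter 48.00 mm); the cube at (2, 8) is not intersected at this z (z outside [0.5, 20.5]); Taking the first minus the rest: starting from the r=4 cylinder, the r=6.5 cylinder at (-3.5, 11.5) misses the remaining region (no effect); the 4.5×19.5 cube at (9, 0) misses the remaining region (no effect) — boundary = 25.09 mm. Overall, the cross-section is a single solid region. Total boundary length (outer) = 25.09 mm.

25.09 mm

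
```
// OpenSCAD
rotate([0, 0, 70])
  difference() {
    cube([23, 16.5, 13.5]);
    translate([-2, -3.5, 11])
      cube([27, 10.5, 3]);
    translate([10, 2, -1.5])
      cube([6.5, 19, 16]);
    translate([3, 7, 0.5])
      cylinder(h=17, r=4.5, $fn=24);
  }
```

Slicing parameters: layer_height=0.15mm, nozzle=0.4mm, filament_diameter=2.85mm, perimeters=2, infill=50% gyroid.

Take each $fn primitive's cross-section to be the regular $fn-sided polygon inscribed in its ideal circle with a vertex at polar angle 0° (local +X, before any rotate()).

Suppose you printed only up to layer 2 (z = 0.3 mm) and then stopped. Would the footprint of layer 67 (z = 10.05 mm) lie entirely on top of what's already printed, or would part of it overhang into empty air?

Compare the two slices. At z = 0.3: the 23×16.5 cube contributes its full rectangle (area 379.50 mm²); the cube at (-2, -3.5) does not reach this height (z outside [11, 14]); the cube at (10, 2) (footprint 6.5×19) is included at this height (area 123.50 mm²); the cylinder at (3, 7) is absent (z outside [0.5, 17.5]); After the difference (first − rest): starting from the 23×16.5 cube (379.50 mm²), the 6.5×19 cube at (10, 2) partially overlaps it — only the 94.25 mm² overlap (of its 123.50 mm²) is removed, clipping the outline — area = 285.25 mm²; (rotated 70° about Z; rotation is an isometry so areas/perimeters/island counts are preserved). At z = 10.05: the cube is present — its section is the full 23×16.5 rectangle (area 379.50 mm²); the cube at (-2, -3.5) is absent (z outside [11, 14]); the cube at (10, 2) (footprint 6.5×19) is included at this height (area 123.50 mm²); the cylinder at (3, 7): section is a regular 24-gon, circumradius r=4.5 (area = (24/2)·4.500²·sin(360°/24) = 62.89 mm²); Taking the first minus the rest: starting from the 23×16.5 cube (379.50 mm²), the 6.5×19 cube at (10, 2) partially overlaps it — only the 94.25 mm² overlap (of its 123.50 mm²) is removed, clipping the outline; the r=4.5 cylinder at (3, 7) partially overlaps it — only the 56.11 mm² overlap (of its 62.89 mm²) is removed, clipping the outline — area = 229.14 mm²; (whole slice rotated 70° about Z — lengths, areas and connectivity unchanged). Checking containment: the cross-section at z = 10.05 is a subset of the cross-section at z = 0.3.

entirely on top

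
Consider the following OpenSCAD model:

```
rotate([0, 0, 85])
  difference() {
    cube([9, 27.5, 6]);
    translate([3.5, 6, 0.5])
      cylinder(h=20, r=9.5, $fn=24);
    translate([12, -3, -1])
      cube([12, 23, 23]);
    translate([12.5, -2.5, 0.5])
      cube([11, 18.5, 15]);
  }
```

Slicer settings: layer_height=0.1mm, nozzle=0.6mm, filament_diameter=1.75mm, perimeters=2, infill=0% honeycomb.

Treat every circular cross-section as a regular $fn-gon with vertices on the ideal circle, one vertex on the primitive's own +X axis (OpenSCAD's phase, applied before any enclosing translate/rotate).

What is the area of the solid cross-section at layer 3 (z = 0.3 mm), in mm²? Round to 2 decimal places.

247.50 mm²

At z = 0.3 mm: the cube is present — its section is the full 9×27.5 rectangle (area 247.50 mm²); the cylinder at (3.5, 6) is absent (z outside [0.5, 20.5]); the cube at (12, -3) is present — its section is the full 12×23 rectangle (area 276.00 mm²); the cube at (12.5, -2.5) is absent (z outside [0.5, 15.5]); Subtracting the remaining from the first: starting from the 9×27.5 cube (247.50 mm²), the 12×23 cube at (12, -3) misses the remaining region (no effect) — area = 247.50 mm²; (whole slice rotated 85° about Z — lengths, areas and connectivity unchanged). Overall, the cross-section is a single solid region. Net area = 247.50 mm².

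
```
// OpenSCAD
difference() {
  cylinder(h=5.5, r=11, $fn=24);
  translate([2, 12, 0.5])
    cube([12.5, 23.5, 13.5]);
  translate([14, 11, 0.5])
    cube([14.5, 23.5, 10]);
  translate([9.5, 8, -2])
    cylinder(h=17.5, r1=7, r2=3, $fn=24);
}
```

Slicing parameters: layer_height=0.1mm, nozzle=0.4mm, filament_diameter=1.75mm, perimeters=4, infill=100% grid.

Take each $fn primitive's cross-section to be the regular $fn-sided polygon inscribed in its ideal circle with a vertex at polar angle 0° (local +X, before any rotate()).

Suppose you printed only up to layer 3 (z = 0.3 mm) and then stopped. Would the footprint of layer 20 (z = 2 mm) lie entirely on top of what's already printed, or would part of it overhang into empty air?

Compare the two slices. At z = 0.3: the r=11 cylinder gives a regular 24-gon of circumradius 11 (constant along its height) (area = (24/2)·11.000²·sin(360°/24) = 375.81 mm²); the cube at (2, 12) is absent (z outside [0.5, 14]); the cube at (14, 11) does not reach this height (z outside [0.5, 10.5]); the cone at (9.5, 8) contributes a regular 24-gon of circumradius 6.474 (interpolated between r1=7 and r2=3 at t=0.131) (area = (24/2)·6.474²·sin(360°/24) = 130.19 mm²); Subtracting the remaining from the first: starting from the r=11 cylinder (375.81 mm²), the cone at (9.5, 8) partially overlaps it — only the 39.31 mm² overlap (of its 130.19 mm²) is removed, clipping the outline — area = 336.50 mm². At z = 2: the cylinder: section is a regular 24-gon, circumradius r=11 (area = (24/2)·11.000²·sin(360°/24) = 375.81 mm²); the cube at (2, 12) (footprint 12.5×23.5) is included at this height (area 293.75 mm²); the 14.5×23.5 cube at (14, 11) contributes its full rectangle (area 340.75 mm²); the cone at (9.5, 8) (r1=7→r2=3) has section circumradius 6.086 here — a regular 24-gon (area = (24/2)·6.086²·sin(360°/24) = 115.03 mm²); Taking the first minus the rest: starting from the r=11 cylinder (375.81 mm²), the 12.5×23.5 cube at (2, 12) misses the remaining region (no effect); the 14.5×23.5 cube at (14, 11) misses the remaining region (no effect); the cone at (9.5, 8) partially overlaps it — only the 34.13 mm² overlap (of its 115.03 mm²) is removed, clipping the outline — area = 341.68 mm². Checking containment: at z = 2 the cross-section extends beyond the z = 0.3 cross-section by about 5.18 mm².

part overhangs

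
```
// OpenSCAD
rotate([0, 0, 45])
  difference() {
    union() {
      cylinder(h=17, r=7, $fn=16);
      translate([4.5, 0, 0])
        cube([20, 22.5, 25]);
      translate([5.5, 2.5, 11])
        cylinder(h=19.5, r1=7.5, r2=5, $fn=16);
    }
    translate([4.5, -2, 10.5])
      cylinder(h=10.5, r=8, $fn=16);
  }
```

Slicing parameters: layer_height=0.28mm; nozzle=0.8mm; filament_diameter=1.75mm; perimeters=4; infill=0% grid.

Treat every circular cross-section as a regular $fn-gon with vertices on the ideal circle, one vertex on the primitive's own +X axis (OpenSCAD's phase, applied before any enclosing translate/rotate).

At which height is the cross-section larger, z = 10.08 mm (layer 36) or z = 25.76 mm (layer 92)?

layer 36 (z = 10.08 mm)

Layer 36 (z = 10.08): the cylinder: section is a regular 16-gon, circumradius r=7 (area = (16/2)·7.000²·sin(360°/16) = 150.01 mm²); the cube at (4.5, 0) (footprint 20×22.5) is included at this height (area 450.00 mm²); the cone at (5.5, 2.5) is absent (z outside [11, 30.5]); Taking the union: the regions partially overlap — summed areas 600.01 mm² minus the doubly-counted overlap 8.80 mm² gives 591.22 mm² — area = 591.22 mm²; the cylinder at (4.5, -2) does not reach this height (z outside [10.5, 21]); Subtracting the remaining from the first: none of the subtracted shapes is present at this height, so the result so far is unchanged — area = 591.22 mm²; (rotated 45° about Z; rotation is an isometry so areas/perimeters/island counts are preserved). So its area = 591.22 mm². Layer 92 (z = 25.76): the cylinder does not reach this height (z outside [0, 17]); the cube at (4.5, 0) is not intersected at this z (z outside [0, 25]); the cone at (5.5, 2.5) contributes a regular 16-gon of circumradius 5.608 (interpolated between r1=7.5 and r2=5 at t=0.757) (area = (16/2)·5.608²·sin(360°/16) = 96.27 mm²); Merging all regions: only the cone at (5.5, 2.5) is present, so the union is just that shape — area = 96.27 mm²; the cylinder at (4.5, -2) does not reach this height (z outside [10.5, 21]); Taking the first minus the rest: none of the subtracted shapes is present at this height, so that combined region is unchanged — area = 96.27 mm²; (rotated 45° about Z; rotation is an isometry so areas/perimeters/island counts are preserved). So its area = 96.27 mm². Layer 36 is larger (591.22 vs 96.27 mm²).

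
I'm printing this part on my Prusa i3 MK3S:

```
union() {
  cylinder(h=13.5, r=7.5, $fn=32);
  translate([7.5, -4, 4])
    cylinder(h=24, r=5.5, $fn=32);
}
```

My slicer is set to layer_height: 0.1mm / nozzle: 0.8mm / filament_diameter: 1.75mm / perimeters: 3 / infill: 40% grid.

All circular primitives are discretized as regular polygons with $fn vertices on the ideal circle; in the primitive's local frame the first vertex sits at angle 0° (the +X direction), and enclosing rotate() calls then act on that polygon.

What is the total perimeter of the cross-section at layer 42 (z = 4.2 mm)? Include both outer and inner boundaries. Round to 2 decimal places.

59.66 mm

At z = 4.2 mm: the r=7.5 cylinder gives a regular 32-gon of circumradius 7.5 (constant along its height) (perimeter = 2·32·7.500·sin(180°/32) = 47.05 mm); the r=5.5 cylinder at (7.5, -4) contributes a regular 32-gon of circumradius 5.5 (perimeter = 2·32·5.500·sin(180°/32) = 34.50 mm); Merging all regions: the regions partially overlap (shared area 29.65 mm²), so the edge portions inside another operand are dropped and the merged outline is re-measured after clipping — boundary = 59.66 mm. Overall, the cross-section is a single solid region. Total boundary length (outer) = 59.66 mm.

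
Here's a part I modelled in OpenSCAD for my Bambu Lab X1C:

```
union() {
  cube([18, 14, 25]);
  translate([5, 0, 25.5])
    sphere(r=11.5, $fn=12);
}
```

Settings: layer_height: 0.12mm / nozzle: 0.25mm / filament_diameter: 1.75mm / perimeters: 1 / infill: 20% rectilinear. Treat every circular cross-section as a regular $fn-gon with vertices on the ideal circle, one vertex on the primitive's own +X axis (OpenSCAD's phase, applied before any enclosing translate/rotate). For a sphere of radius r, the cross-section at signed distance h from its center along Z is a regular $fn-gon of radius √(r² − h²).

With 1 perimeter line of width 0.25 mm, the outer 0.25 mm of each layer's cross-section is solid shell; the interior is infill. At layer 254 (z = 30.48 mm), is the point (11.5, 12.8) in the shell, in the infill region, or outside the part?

outside

At z = 30.48 mm: the cube is not intersected at this z (z outside [0, 25]); the r=11.5 sphere at (5, 0) contributes a regular 12-gon of circumradius √(11.5²−4.98²) = 10.366; Taking the union: only the r=11.5 sphere at (5, 0) is present, so the union is just that shape — 1 connected region. Overall, the cross-section is a single solid region. The nearest boundary edge runs (13.98, 5.18)→(10.18, 8.98); distance from the point to it = 4.04 mm. The point is not inside any of the regions above, so it lies outside the cross-section (4.04 mm from the nearest boundary).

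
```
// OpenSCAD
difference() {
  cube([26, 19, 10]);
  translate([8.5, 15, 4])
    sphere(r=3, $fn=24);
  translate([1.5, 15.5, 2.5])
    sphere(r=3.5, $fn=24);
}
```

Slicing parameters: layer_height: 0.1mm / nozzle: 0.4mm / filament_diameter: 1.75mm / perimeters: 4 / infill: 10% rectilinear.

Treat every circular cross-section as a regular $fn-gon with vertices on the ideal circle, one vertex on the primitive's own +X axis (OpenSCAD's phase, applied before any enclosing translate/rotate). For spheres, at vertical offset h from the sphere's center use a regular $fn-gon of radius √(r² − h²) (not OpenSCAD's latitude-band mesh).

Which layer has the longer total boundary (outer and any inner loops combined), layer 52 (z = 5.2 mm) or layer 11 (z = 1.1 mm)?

layer 52 (z = 5.2 mm)

Layer 52 (z = 5.2): the 26×19 cube contributes its full rectangle (perimeter 90.00 mm); the r=3 sphere at (8.5, 15) slices to a regular 24-gon of circumradius 2.750 (√(r²−h²) with h=1.2 from center) (perimeter = 2·24·2.750·sin(180°/24) = 17.23 mm); the r=3.5 sphere at (1.5, 15.5) slices to a regular 24-gon of circumradius 2.227 (√(r²−h²) with h=2.7 from center) (perimeter = 2·24·2.227·sin(180°/24) = 13.95 mm); Taking the first minus the rest: starting from the 26×19 cube, the r=3 sphere at (8.5, 15) lies wholly inside it (removes its full 23.48 mm² and its 17.23 mm outline becomes a hole wall); the r=3.5 sphere at (1.5, 15.5) partially overlaps it — only the 13.79 mm² overlap (of its 15.40 mm²) is removed, clipping the outline — boundary (outer + 1 inner loop) = 114.24 mm. So its perimeter = 114.24 mm. Layer 11 (z = 1.1): the cube is present — its section is the full 26×19 rectangle (perimeter 90.00 mm); the r=3 sphere at (8.5, 15) slices to a regular 24-gon of circumradius 0.768 (√(r²−h²) with h=2.9 from center) (perimeter = 2·24·0.768·sin(180°/24) = 4.81 mm); the r=3.5 sphere at (1.5, 15.5) contributes a regular 24-gon of circumradius √(3.5²−1.4²) = 3.208 (perimeter = 2·24·3.208·sin(180°/24) = 20.10 mm); Taking the first minus the rest: starting from the 26×19 cube, the r=3 sphere at (8.5, 15) lies wholly inside it (removes its full 1.83 mm² and its 4.81 mm outline becomes a hole wall); the r=3.5 sphere at (1.5, 15.5) partially overlaps it — only the 25.18 mm² overlap (of its 31.96 mm²) is removed, clipping the outline — boundary (outer + 1 inner loop) = 102.34 mm. So its perimeter = 102.34 mm. Layer 52 is larger (114.24 vs 102.34 mm).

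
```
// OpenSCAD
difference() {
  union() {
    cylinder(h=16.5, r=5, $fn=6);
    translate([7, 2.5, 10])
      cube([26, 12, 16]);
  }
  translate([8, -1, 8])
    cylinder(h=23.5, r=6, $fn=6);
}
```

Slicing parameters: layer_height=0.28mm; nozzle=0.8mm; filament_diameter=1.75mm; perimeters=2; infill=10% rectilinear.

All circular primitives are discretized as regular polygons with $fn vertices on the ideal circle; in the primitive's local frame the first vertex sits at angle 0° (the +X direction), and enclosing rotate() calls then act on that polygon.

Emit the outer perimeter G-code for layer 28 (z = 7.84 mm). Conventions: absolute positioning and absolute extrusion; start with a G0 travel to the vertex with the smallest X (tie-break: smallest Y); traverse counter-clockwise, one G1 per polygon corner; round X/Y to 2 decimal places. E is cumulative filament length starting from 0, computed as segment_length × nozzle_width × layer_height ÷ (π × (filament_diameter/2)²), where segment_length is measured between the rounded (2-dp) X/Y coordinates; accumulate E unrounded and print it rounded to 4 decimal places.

At z = 7.84 mm: the r=5 cylinder gives a regular 6-gon of circumradius 5 (constant along its height); the cube at (7, 2.5) does not reach this height (z outside [10, 26]); Merging all regions: only the r=5 cylinder is present, so the union is just that shape — 1 connected region; the cylinder at (8, -1) does not reach this height (z outside [8, 31.5]); After the difference (first − rest): none of the subtracted shapes is present at this height, so the result so far is unchanged — 1 connected region. The outline is a single polygon with 6 vertices. Extrusion per mm of travel: 0.8 × 0.28 / (π × 0.875²) = 0.093128. Accumulating E over each segment gives final E = 2.7938.

G0 X-5.00 Y0.00 Z7.84
G1 X-2.50 Y-4.33 E0.4656
G1 X2.50 Y-4.33 E0.9313
G1 X5.00 Y0.00 E1.3969
G1 X2.50 Y4.33 E1.8625
G1 X-2.50 Y4.33 E2.3282
G1 X-5.00 Y0.00 E2.7938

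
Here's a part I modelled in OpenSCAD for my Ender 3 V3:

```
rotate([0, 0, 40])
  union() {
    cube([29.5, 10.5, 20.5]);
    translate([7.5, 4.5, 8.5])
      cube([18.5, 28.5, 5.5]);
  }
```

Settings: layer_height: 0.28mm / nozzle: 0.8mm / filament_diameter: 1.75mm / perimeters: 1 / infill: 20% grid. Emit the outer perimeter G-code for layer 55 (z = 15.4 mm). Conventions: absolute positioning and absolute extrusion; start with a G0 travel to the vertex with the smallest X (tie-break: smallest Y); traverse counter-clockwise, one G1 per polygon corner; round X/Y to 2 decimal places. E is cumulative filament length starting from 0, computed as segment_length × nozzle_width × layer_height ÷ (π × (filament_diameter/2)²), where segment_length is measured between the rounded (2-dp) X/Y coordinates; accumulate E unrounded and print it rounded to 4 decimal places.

G0 X-6.75 Y8.04 Z15.40
G1 X0.00 Y0.00 E0.9776
G1 X22.60 Y18.96 E3.7249
G1 X15.85 Y27.01 E4.7033
G1 X-6.75 Y8.04 E7.4511

At z = 15.4 mm: the cube (footprint 29.5×10.5) is included at this height; the cube at (7.5, 4.5) is not intersected at this z (z outside [8.5, 14]); Merging all regions: only the 29.5×10.5 cube is present, so the union is just that shape — 1 connected region; (whole slice rotated 40° about Z — lengths, areas and connectivity unchanged). The outline is a single polygon with 4 vertices. Extrusion per mm of travel: 0.8 × 0.28 / (π × 0.875²) = 0.093128. Accumulating E over each segment gives final E = 7.4511.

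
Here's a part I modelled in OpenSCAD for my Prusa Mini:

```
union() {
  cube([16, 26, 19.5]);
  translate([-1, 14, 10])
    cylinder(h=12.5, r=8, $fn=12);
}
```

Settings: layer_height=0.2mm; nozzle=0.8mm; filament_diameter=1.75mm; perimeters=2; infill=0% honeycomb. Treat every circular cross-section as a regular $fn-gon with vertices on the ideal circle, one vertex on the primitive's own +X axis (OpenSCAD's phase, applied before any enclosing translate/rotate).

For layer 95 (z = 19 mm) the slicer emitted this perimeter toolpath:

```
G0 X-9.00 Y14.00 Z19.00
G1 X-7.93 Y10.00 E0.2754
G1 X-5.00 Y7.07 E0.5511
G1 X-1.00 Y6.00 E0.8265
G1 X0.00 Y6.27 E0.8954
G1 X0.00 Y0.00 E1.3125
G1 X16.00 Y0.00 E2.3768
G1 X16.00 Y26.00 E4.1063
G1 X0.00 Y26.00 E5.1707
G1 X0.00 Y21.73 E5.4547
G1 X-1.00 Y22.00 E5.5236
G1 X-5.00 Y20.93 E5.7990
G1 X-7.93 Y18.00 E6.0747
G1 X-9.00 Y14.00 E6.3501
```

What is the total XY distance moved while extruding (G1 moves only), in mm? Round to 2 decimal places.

Sum the Euclidean lengths of each G1 segment: total = 95.46 mm.

95.46 mm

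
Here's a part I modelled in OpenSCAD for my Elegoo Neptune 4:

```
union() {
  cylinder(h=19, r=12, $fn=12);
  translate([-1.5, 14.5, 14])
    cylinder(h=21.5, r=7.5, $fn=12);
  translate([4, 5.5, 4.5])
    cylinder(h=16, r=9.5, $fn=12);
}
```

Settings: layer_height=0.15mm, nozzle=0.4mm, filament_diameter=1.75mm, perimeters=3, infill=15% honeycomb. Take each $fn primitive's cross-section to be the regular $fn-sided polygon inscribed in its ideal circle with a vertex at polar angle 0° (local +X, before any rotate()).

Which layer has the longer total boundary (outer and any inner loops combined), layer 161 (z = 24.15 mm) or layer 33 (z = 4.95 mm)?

layer 33 (z = 4.95 mm)

Layer 161 (z = 24.15): the cylinder does not reach this height (z outside [0, 19]); the cylinder at (-1.5, 14.5): section is a regular 12-gon, circumradius r=7.5 (perimeter = 2·12·7.500·sin(180°/12) = 46.59 mm); the cylinder at (4, 5.5) is not intersected at this z (z outside [4.5, 20.5]); Combining (union): only the r=7.5 cylinder at (-1.5, 14.5) is present, so the union is just that shape — boundary = 46.59 mm. So its perimeter = 46.59 mm. Layer 33 (z = 4.95): the r=12 cylinder gives a regular 12-gon of circumradius 12 (constant along its height) (perimeter = 2·12·12.000·sin(180°/12) = 74.54 mm); the cylinder at (-1.5, 14.5) is not intersected at this z (z outside [14, 35.5]); the cylinder at (4, 5.5): section is a regular 12-gon, circumradius r=9.5 (perimeter = 2·12·9.500·sin(180°/12) = 59.01 mm); Merging all regions: the regions partially overlap (shared area 201.12 mm²), so the edge portions inside another operand are dropped and the merged outline is re-measured after clipping — boundary = 81.62 mm. So its perimeter = 81.62 mm. Layer 33 is larger (81.62 vs 46.59 mm).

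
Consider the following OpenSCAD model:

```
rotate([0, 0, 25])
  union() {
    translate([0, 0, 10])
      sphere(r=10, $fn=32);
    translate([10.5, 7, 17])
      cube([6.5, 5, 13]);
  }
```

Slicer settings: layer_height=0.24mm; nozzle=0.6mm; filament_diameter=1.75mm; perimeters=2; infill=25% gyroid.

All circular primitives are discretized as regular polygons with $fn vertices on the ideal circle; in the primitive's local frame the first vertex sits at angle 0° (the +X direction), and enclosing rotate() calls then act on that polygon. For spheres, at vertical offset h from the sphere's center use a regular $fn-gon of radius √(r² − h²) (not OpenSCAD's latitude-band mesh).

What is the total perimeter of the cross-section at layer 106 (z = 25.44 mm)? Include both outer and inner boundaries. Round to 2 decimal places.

23.00 mm

At z = 25.44 mm: the sphere does not reach this height (|z−center|=15.440 > r=10); the 6.5×5 cube at (10.5, 7) contributes its full rectangle (perimeter 23.00 mm); Combining (union): only the 6.5×5 cube at (10.5, 7) is present, so the union is just that shape — boundary = 23.00 mm; (rotated 25° about Z; rotation is an isometry so areas/perimeters/island counts are preserved). Overall, the cross-section is a single solid region. Total boundary length (outer) = 23.00 mm.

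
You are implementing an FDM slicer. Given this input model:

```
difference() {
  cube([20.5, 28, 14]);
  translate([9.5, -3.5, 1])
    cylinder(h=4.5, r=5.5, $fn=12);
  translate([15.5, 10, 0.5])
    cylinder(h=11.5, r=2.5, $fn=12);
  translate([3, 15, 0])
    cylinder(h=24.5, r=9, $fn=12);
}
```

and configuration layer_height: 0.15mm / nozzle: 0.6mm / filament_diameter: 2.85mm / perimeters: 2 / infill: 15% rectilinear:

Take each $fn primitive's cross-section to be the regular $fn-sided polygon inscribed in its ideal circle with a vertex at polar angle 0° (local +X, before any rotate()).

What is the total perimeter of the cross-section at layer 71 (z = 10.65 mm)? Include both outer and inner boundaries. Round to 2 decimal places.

130.30 mm

At z = 10.65 mm: the cube is present — its section is the full 20.5×28 rectangle (perimeter 97.00 mm); the cylinder at (9.5, -3.5) is absent (z outside [1, 5.5]); the r=2.5 cylinder at (15.5, 10) contributes a regular 12-gon of circumradius 2.5 (perimeter = 2·12·2.500·sin(180°/12) = 15.53 mm); the cylinder at (3, 15): section is a regular 12-gon, circumradius r=9 (perimeter = 2·12·9.000·sin(180°/12) = 55.90 mm); Taking the first minus the rest: starting from the 20.5×28 cube, the r=2.5 cylinder at (15.5, 10) lies wholly inside it (removes its full 18.75 mm² and its 15.53 mm outline becomes a hole wall); the r=9 cylinder at (3, 15) partially overlaps it — only the 173.09 mm² overlap (of its 243.00 mm²) is removed, clipping the outline — boundary (outer + 1 inner loop) = 130.30 mm. Overall, the cross-section is one region with 1 hole. Total boundary length (outer + inner) = 130.30 mm.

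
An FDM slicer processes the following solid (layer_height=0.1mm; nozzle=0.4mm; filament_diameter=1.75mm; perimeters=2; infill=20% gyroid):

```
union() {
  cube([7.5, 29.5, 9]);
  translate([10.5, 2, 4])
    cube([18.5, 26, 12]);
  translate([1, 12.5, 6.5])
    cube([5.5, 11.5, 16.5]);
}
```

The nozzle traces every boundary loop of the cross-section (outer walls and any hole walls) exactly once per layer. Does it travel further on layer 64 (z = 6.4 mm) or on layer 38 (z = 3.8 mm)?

Layer 64 (z = 6.4): the cube is present — its section is the full 7.5×29.5 rectangle (perimeter 74.00 mm); the cube at (10.5, 2) is present — its section is the full 18.5×26 rectangle (perimeter 89.00 mm); the cube at (1, 12.5) is absent (z outside [6.5, 23]); Taking the union: the 2 present regions are separate (no shared area or edge), so areas and boundary lengths simply add and each stays a separate island — boundary = 163.00 mm. So its perimeter = 163.00 mm. Layer 38 (z = 3.8): the cube is present — its section is the full 7.5×29.5 rectangle (perimeter 74.00 mm); the cube at (10.5, 2) is absent (z outside [4, 16]); the cube at (1, 12.5) is absent (z outside [6.5, 23]); Taking the union: only the 7.5×29.5 cube is present, so the union is just that shape — boundary = 74.00 mm. So its perimeter = 74.00 mm. Layer 64 is larger (163.00 vs 74.00 mm).

layer 64 (z = 6.4 mm)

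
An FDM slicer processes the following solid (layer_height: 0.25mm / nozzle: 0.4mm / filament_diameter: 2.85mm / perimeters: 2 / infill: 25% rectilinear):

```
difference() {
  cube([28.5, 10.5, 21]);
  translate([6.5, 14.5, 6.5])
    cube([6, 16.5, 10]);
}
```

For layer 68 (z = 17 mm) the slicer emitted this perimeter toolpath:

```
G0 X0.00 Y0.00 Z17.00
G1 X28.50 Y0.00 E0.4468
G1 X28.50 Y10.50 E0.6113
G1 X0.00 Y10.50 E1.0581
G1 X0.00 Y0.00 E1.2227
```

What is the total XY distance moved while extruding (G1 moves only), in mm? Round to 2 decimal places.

Sum the Euclidean lengths of each G1 segment: total = 78.00 mm.

78.00 mm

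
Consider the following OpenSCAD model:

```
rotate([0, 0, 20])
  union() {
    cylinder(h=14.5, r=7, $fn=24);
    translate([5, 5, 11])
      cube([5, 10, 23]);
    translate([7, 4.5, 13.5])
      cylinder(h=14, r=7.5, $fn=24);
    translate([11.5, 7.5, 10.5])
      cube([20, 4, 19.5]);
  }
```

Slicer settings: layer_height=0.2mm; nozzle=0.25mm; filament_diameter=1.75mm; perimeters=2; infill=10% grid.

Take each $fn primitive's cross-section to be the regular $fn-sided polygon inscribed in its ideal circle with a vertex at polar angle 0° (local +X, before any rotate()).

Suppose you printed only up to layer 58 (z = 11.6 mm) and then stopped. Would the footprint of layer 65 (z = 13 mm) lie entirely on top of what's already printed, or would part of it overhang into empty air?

Compare the two slices. At z = 11.6: the cylinder: section is a regular 24-gon, circumradius r=7 (area = (24/2)·7.000²·sin(360°/24) = 152.19 mm²); the cube at (5, 5) (footprint 5×10) is included at this height (area 50.00 mm²); the cylinder at (7, 4.5) does not reach this height (z outside [13.5, 27.5]); the 20×4 cube at (11.5, 7.5) contributes its full rectangle (area 80.00 mm²); Combining (union): the 3 present regions are separate (no shared area or edge), so areas and boundary lengths simply add and each stays a separate island — area = 282.19 mm²; (whole slice rotated 20° about Z — lengths, areas and connectivity unchanged). At z = 13: the r=7 cylinder contributes a regular 24-gon of circumradius 7 (area = (24/2)·7.000²·sin(360°/24) = 152.19 mm²); the cube at (5, 5) is present — its section is the full 5×10 rectangle (area 50.00 mm²); the cylinder at (7, 4.5) does not reach this height (z outside [13.5, 27.5]); the 20×4 cube at (11.5, 7.5) contributes its full rectangle (area 80.00 mm²); Merging all regions: the 3 present regions are separate (no shared area or edge), so areas and boundary lengths simply add and each stays a separate island — area = 282.19 mm²; (whole slice rotated 20° about Z — lengths, areas and connectivity unchanged). Checking containment: the cross-section at z = 13 is a subset of the cross-section at z = 11.6.

entirely on top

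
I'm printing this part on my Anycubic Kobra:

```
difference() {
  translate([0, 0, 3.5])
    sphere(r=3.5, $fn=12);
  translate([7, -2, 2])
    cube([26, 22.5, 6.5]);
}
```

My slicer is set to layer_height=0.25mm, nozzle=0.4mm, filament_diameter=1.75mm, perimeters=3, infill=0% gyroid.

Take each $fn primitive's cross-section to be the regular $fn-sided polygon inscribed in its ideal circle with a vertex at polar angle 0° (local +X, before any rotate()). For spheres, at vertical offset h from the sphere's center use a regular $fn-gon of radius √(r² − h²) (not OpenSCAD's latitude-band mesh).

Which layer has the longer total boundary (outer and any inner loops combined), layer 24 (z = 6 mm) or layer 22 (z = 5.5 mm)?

layer 22 (z = 5.5 mm)

Layer 24 (z = 6): the r=3.5 sphere contributes a regular 12-gon of circumradius √(3.5²−2.5²) = 2.449 (perimeter = 2·12·2.449·sin(180°/12) = 15.22 mm); the cube at (7, -2) is present — its section is the full 26×22.5 rectangle (perimeter 97.00 mm); Taking the first minus the rest: starting from the r=3.5 sphere, the 26×22.5 cube at (7, -2) misses the remaining region (no effect) — boundary = 15.22 mm. So its perimeter = 15.22 mm. Layer 22 (z = 5.5): the sphere: section is a regular 12-gon, circumradius = √(r²−h²) = √(3.5²−2²) = 2.872 (perimeter = 2·12·2.872·sin(180°/12) = 17.84 mm); the cube at (7, -2) is present — its section is the full 26×22.5 rectangle (perimeter 97.00 mm); Subtracting the remaining from the first: starting from the r=3.5 sphere, the 26×22.5 cube at (7, -2) misses the remaining region (no effect) — boundary = 17.84 mm. So its perimeter = 17.84 mm. Layer 22 is larger (17.84 vs 15.22 mm).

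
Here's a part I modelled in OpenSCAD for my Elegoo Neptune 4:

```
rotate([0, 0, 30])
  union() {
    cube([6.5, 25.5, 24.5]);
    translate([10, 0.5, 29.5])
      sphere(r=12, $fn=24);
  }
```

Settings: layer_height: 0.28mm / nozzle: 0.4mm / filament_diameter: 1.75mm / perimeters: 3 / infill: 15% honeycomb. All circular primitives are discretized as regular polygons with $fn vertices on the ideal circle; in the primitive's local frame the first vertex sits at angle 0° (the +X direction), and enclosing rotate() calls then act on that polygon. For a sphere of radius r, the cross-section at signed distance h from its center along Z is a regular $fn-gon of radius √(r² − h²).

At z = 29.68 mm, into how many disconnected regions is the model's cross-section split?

At z = 29.68 mm: the cube is not intersected at this z (z outside [0, 24.5]); the r=12 sphere at (10, 0.5) slices to a regular 24-gon of circumradius 11.999 (√(r²−h²) with h=0.18 from center); Taking the union: only the r=12 sphere at (10, 0.5) is present, so the union is just that shape — 1 connected region; (whole slice rotated 30° about Z — lengths, areas and connectivity unchanged). The result has 1 disconnected region.

1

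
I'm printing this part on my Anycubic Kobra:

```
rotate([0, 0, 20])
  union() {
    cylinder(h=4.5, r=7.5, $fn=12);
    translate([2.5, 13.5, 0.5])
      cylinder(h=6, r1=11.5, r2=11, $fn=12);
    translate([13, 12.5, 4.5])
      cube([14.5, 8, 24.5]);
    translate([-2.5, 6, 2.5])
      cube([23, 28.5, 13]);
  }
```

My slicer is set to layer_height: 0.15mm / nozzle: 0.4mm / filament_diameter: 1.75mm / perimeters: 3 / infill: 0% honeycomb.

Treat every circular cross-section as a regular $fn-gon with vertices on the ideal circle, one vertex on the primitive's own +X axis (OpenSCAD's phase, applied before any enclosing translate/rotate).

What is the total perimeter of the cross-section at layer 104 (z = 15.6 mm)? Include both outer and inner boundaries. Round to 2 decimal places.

45.00 mm

At z = 15.6 mm: the cylinder is not intersected at this z (z outside [0, 4.5]); the cone at (2.5, 13.5) is not intersected at this z (z outside [0.5, 6.5]); the cube at (13, 12.5) is present — its section is the full 14.5×8 rectangle (perimeter 45.00 mm); the cube at (-2.5, 6) is absent (z outside [2.5, 15.5]); Taking the union: only the 14.5×8 cube at (13, 12.5) is present, so the union is just that shape — boundary = 45.00 mm; (whole slice rotated 20° about Z — lengths, areas and connectivity unchanged). Overall, the cross-section is a single solid region. Total boundary length (outer) = 45.00 mm.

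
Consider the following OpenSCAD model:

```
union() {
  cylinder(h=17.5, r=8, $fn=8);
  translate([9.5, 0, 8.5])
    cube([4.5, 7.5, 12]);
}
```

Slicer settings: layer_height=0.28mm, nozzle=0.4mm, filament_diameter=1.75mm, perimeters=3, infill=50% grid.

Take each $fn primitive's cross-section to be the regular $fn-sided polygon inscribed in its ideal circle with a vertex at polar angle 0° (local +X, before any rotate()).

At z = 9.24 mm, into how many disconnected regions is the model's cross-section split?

At z = 9.24 mm: the r=8 cylinder contributes a regular 8-gon of circumradius 8; the cube at (9.5, 0) (footprint 4.5×7.5) is included at this height; Combining (union): the 2 present regions are separate (no shared area or edge), so areas and boundary lengths simply add and each stays a separate island — 2 connected regions. The result has 2 disconnected regions.

2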